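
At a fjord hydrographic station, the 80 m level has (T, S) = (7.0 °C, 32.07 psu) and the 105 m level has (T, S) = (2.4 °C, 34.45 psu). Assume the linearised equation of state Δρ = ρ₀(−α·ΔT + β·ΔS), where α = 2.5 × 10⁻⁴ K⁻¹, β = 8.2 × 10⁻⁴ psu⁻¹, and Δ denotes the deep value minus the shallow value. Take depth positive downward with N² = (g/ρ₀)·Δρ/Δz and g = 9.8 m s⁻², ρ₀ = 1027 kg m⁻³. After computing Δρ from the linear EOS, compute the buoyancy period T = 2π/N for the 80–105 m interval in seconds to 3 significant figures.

180 s

ΔT = -4.6 K, ΔS = +2.38 psu (deep − shallow).
Δρ/ρ₀ = −αΔT + βΔS = 1.15 × 10⁻³ + 1.9516 × 10⁻³ = 3.1016 × 10⁻³, so Δρ ≈ 3.185 kg m⁻³.
N² = (g/ρ₀)·Δρ/Δz = g·(Δρ/ρ₀)/Δz = 9.8 × 3.1016 × 10⁻³ / 25 = 1.2158 × 10⁻³ s⁻².
N = √(1.2158 × 10⁻³) = 0.034868 rad s⁻¹ → T = 2π/N = 180.20 s ≈ 180 s.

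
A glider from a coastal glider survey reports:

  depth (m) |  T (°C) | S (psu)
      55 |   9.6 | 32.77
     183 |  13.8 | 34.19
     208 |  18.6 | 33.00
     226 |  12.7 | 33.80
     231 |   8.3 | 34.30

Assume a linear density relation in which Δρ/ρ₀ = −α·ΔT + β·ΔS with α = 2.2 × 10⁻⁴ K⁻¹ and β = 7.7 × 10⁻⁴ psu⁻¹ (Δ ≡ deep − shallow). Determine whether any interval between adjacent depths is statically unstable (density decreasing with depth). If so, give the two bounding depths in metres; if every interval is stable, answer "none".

Evaluate Δρ/ρ₀ = −αΔT + βΔS across each adjacent pair:
  55–183 m: −αΔT+βΔS = −(2.2 × 10⁻⁴)(+4.2)+(7.7 × 10⁻⁴)(+1.42) = 1.7 × 10⁻⁴ → stable
  183–208 m: −αΔT+βΔS = −(2.2 × 10⁻⁴)(+4.8)+(7.7 × 10⁻⁴)(-1.19) = -2.0 × 10⁻³ → UNSTABLE
  208–226 m: −αΔT+βΔS = −(2.2 × 10⁻⁴)(-5.9)+(7.7 × 10⁻⁴)(+0.80) = 1.9 × 10⁻³ → stable
  226–231 m: −αΔT+βΔS = −(2.2 × 10⁻⁴)(-4.4)+(7.7 × 10⁻⁴)(+0.50) = 1.4 × 10⁻³ → stable
The 183–208 m interval has Δρ < 0: lighter water underlies denser water.

183–208 m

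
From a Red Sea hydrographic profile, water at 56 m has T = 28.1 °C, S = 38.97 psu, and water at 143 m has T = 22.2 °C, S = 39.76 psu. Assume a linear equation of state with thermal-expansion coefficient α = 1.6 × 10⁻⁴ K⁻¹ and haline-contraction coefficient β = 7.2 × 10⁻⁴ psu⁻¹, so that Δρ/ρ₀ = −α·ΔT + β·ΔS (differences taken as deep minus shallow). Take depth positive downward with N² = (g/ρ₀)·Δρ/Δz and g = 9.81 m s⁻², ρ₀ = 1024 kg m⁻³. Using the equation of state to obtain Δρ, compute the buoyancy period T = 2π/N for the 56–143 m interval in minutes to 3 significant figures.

ΔT = -5.9 K, ΔS = +0.79 psu (deep − shallow).
Δρ/ρ₀ = −αΔT + βΔS = 9.44 × 10⁻⁴ + 5.688 × 10⁻⁴ = 1.5128 × 10⁻³, so Δρ ≈ 1.549 kg m⁻³.
N² = (g/ρ₀)·Δρ/Δz = g·(Δρ/ρ₀)/Δz = 9.81 × 1.5128 × 10⁻³ / 87 = 1.7058 × 10⁻⁴ s⁻².
N = √(1.7058 × 10⁻⁴) = 0.013061 rad s⁻¹ → T = 2π/N = 481.06 s = 8.0177 min ≈ 8.02 min.

8.02 min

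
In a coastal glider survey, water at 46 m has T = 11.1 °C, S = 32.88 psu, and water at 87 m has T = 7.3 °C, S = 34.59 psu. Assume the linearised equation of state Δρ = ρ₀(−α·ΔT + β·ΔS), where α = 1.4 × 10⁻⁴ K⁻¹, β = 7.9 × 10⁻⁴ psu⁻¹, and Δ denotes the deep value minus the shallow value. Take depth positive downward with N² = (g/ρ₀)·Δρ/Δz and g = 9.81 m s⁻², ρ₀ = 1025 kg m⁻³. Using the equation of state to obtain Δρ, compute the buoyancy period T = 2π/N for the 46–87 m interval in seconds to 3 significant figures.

ΔT = -3.8 K, ΔS = +1.71 psu (deep − shallow).
Δρ/ρ₀ = −αΔT + βΔS = 5.32 × 10⁻⁴ + 1.3509 × 10⁻³ = 1.8829 × 10⁻³, so Δρ ≈ 1.930 kg m⁻³.
N² = (g/ρ₀)·Δρ/Δz = g·(Δρ/ρ₀)/Δz = 9.81 × 1.8829 × 10⁻³ / 41 = 4.5052 × 10⁻⁴ s⁻².
N = √(4.5052 × 10⁻⁴) = 0.021225 rad s⁻¹ → T = 2π/N = 296.03 s ≈ 296 s.

296 s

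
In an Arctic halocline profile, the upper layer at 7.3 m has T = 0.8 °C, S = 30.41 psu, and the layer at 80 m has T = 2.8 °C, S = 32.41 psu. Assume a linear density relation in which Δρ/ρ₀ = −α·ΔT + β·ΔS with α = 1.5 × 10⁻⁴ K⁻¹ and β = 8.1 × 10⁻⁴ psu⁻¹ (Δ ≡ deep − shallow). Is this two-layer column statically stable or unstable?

stable

ΔT = 2.8 − 0.8 = +2.0 K and ΔS = 32.41 − 30.41 = +2.00 psu (deep − shallow).
−αΔT = -3.00 × 10⁻⁴; βΔS = 1.62 × 10⁻³; sum Δρ/ρ₀ = 1.32 × 10⁻³.
Δρ/ρ₀ > 0, so Δρ > 0: deeper water is denser → statically stable.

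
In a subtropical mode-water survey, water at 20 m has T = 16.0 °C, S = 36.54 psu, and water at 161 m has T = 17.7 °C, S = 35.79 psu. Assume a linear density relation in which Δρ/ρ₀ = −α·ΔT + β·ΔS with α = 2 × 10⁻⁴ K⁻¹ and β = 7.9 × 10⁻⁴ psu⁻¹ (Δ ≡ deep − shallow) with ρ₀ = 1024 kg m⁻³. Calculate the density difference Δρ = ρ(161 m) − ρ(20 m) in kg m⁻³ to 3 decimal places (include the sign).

ΔT = +1.7 K, ΔS = -0.75 psu (deep − shallow).
Δρ/ρ₀ = −(2 × 10⁻⁴)(+1.7) + (7.9 × 10⁻⁴)(-0.75) = -9.325 × 10⁻⁴.
Δρ = 1024 × (-9.325 × 10⁻⁴) = -0.955 kg m⁻³.
Negative Δρ: lighter below, statically unstable.

-0.955 kg m⁻³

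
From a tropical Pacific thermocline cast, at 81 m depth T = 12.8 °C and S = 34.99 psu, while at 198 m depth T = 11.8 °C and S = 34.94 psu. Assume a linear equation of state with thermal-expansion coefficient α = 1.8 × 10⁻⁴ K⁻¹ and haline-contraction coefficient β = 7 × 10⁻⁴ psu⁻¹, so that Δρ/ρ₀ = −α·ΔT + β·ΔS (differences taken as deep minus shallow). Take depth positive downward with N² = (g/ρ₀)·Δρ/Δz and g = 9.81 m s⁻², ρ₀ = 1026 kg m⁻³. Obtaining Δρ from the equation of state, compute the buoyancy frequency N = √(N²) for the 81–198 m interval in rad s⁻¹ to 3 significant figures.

3.49 × 10⁻³ rad s⁻¹

ΔT = -1.0 K, ΔS = -0.05 psu (deep − shallow).
Δρ/ρ₀ = −αΔT + βΔS = 1.80 × 10⁻⁴ − 3.50 × 10⁻⁵ = 1.45 × 10⁻⁴, so Δρ ≈ 0.1488 kg m⁻³.
N² = (g/ρ₀)·Δρ/Δz = g·(Δρ/ρ₀)/Δz = 9.81 × 1.45 × 10⁻⁴ / 117 = 1.2158 × 10⁻⁵ s⁻².
N = √(1.2158 × 10⁻⁵) = 3.4868 × 10⁻³ rad s⁻¹ ≈ 3.49 × 10⁻³ rad s⁻¹.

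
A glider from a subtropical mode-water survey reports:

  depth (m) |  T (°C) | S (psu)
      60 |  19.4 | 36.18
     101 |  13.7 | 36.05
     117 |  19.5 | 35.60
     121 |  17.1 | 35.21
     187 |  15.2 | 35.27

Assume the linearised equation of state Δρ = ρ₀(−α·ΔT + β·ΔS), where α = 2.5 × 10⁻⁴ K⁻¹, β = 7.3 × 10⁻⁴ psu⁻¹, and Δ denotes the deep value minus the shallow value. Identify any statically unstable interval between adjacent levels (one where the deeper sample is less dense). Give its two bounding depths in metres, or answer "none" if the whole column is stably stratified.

101–117 m

Evaluate Δρ/ρ₀ = −αΔT + βΔS across each adjacent pair:
  60–101 m: −αΔT+βΔS = −(2.5 × 10⁻⁴)(-5.7)+(7.3 × 10⁻⁴)(-0.13) = 1.3 × 10⁻³ → stable
  101–117 m: −αΔT+βΔS = −(2.5 × 10⁻⁴)(+5.8)+(7.3 × 10⁻⁴)(-0.45) = -1.8 × 10⁻³ → UNSTABLE
  117–121 m: −αΔT+βΔS = −(2.5 × 10⁻⁴)(-2.4)+(7.3 × 10⁻⁴)(-0.39) = 3.2 × 10⁻⁴ → stable
  121–187 m: −αΔT+βΔS = −(2.5 × 10⁻⁴)(-1.9)+(7.3 × 10⁻⁴)(+0.06) = 5.2 × 10⁻⁴ → stable
The 101–117 m interval has Δρ < 0: lighter water underlies denser water.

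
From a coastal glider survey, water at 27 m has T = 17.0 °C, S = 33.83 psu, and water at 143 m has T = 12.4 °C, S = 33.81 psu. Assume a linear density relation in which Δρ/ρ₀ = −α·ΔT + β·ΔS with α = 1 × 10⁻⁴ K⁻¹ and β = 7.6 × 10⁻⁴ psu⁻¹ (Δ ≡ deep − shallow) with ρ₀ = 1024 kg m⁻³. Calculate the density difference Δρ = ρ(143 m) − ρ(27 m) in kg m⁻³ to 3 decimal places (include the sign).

+0.455 kg m⁻³

ΔT = -4.6 K, ΔS = -0.02 psu (deep − shallow).
Δρ/ρ₀ = −(1 × 10⁻⁴)(-4.6) + (7.6 × 10⁻⁴)(-0.02) = 4.448 × 10⁻⁴.
Δρ = 1024 × (4.448 × 10⁻⁴) = +0.455 kg m⁻³.
Positive Δρ: denser below, stable.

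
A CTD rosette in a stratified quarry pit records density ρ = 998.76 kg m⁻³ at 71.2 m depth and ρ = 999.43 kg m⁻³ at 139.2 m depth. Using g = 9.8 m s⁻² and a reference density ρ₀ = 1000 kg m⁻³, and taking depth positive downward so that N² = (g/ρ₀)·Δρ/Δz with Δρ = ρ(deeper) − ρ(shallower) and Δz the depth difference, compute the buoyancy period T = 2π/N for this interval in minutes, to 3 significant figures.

Δρ = 999.43 − 998.76 = 0.67 kg m⁻³ over Δz = 139.2 − 71.2 = 68 m.
N² = (9.8/1000) × (0.67/68) = 9.6559 × 10⁻⁵ s⁻².
N = √(9.6559 × 10⁻⁵) = 9.8264 × 10⁻³ rad s⁻¹, so T = 2π/N = 639.42 s = 10.657 min ≈ 10.7 min.

10.7 min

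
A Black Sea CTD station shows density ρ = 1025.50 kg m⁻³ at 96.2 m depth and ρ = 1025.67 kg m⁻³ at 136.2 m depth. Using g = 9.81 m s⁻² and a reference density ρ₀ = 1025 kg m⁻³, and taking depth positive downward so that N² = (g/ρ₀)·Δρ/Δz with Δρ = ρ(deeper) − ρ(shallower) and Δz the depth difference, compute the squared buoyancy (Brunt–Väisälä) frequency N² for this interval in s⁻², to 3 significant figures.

4.07 × 10⁻⁵ s⁻²

Δρ = 1025.67 − 1025.50 = 0.17 kg m⁻³ over Δz = 136.2 − 96.2 = 40 m.
N² = (9.81/1025) × (0.17/40) = 4.0676 × 10⁻⁵ s⁻² ≈ 4.07 × 10⁻⁵ s⁻².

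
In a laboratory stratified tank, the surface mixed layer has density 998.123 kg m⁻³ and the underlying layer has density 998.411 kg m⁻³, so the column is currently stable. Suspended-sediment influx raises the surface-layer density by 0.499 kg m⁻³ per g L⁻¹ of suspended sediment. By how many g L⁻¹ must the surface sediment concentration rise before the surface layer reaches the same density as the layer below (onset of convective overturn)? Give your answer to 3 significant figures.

0.577 g L⁻¹

Density deficit of the surface layer: 998.411 − 998.123 = 0.288 kg m⁻³.
Required change = 0.288 / 0.499 = 0.577 g L⁻¹.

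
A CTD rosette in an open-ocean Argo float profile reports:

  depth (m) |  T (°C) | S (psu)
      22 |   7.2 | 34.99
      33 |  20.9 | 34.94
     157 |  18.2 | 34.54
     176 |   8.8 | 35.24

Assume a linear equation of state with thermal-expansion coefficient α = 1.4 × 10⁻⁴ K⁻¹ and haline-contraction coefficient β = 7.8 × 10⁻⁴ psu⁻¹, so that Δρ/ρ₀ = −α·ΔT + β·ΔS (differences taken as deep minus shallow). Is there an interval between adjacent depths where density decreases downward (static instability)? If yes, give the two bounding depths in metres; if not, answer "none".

Evaluate Δρ/ρ₀ = −αΔT + βΔS across each adjacent pair:
  22–33 m: −αΔT+βΔS = −(1.4 × 10⁻⁴)(+13.7)+(7.8 × 10⁻⁴)(-0.05) = -2.0 × 10⁻³ → UNSTABLE
  33–157 m: −αΔT+βΔS = −(1.4 × 10⁻⁴)(-2.7)+(7.8 × 10⁻⁴)(-0.40) = 6.6 × 10⁻⁵ → stable
  157–176 m: −αΔT+βΔS = −(1.4 × 10⁻⁴)(-9.4)+(7.8 × 10⁻⁴)(+0.70) = 1.9 × 10⁻³ → stable
The 22–33 m interval has Δρ < 0: lighter water underlies denser water.

22–33 m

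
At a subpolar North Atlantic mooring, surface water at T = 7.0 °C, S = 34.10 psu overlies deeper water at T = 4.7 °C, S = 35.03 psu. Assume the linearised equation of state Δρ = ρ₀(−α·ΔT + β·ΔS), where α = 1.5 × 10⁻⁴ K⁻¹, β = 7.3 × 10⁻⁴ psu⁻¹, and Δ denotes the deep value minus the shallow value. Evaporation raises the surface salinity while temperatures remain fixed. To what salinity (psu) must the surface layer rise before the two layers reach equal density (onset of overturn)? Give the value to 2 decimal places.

35.50 psu

Neutral buoyancy requires −α(T_deep − T_surf) + β(S_deep − S_surf′) = 0.
S_surf′ = S_deep − (α/β)·ΔT = 35.03 − (1.5 × 10⁻⁴/7.3 × 10⁻⁴)·(-2.3) = 35.5026 psu.
Increase required: 35.5026 − 34.10 = 1.4026 psu.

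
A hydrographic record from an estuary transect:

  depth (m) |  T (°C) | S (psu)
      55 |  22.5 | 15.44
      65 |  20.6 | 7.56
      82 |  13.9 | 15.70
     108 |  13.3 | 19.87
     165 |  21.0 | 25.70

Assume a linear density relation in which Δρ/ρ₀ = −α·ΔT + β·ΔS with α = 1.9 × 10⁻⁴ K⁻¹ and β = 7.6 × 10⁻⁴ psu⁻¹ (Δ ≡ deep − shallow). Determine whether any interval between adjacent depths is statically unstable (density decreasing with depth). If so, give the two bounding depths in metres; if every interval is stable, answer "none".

55–65 m

Evaluate Δρ/ρ₀ = −αΔT + βΔS across each adjacent pair:
  55–65 m: −αΔT+βΔS = −(1.9 × 10⁻⁴)(-1.9)+(7.6 × 10⁻⁴)(-7.88) = -5.6 × 10⁻³ → UNSTABLE
  65–82 m: −αΔT+βΔS = −(1.9 × 10⁻⁴)(-6.7)+(7.6 × 10⁻⁴)(+8.14) = 7.5 × 10⁻³ → stable
  82–108 m: −αΔT+βΔS = −(1.9 × 10⁻⁴)(-0.6)+(7.6 × 10⁻⁴)(+4.17) = 3.3 × 10⁻³ → stable
  108–165 m: −αΔT+βΔS = −(1.9 × 10⁻⁴)(+7.7)+(7.6 × 10⁻⁴)(+5.83) = 3.0 × 10⁻³ → stable
The 55–65 m interval has Δρ < 0: lighter water underlies denser water.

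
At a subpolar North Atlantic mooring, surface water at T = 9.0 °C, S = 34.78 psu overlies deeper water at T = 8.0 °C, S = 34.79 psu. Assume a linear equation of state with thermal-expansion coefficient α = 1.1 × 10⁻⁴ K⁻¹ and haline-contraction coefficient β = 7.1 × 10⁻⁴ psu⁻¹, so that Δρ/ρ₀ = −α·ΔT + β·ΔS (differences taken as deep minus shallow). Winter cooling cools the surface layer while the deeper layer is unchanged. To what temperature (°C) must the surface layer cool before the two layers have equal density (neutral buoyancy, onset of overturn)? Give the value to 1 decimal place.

Neutral buoyancy requires Δρ = 0, i.e. −α(T_deep − T_surf′) + β(S_deep − S_surf) = 0.
T_surf′ = T_deep − (β/α)·ΔS = 8.0 − (7.1 × 10⁻⁴/1.1 × 10⁻⁴)·(+0.01) = 7.935 °C.
Cooling required: 9.0 − (7.935) = 1.065 °C.

7.9 °C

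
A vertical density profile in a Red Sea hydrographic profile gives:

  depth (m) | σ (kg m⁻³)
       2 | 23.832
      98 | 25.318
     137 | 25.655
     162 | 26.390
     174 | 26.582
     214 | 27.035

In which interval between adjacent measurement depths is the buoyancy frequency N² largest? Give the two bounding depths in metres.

Compute the density gradient over each adjacent pair:
  2–98 m: Δρ/Δz = 1.486/96 = 0.015 kg m⁻⁴
  98–137 m: Δρ/Δz = 0.337/39 = 8.6 × 10⁻³ kg m⁻⁴
  137–162 m: Δρ/Δz = 0.735/25 = 0.029 kg m⁻⁴
  162–174 m: Δρ/Δz = 0.192/12 = 0.016 kg m⁻⁴
  174–214 m: Δρ/Δz = 0.453/40 = 0.011 kg m⁻⁴
The largest gradient is in the 137–162 m interval — the pycnocline.

137–162 m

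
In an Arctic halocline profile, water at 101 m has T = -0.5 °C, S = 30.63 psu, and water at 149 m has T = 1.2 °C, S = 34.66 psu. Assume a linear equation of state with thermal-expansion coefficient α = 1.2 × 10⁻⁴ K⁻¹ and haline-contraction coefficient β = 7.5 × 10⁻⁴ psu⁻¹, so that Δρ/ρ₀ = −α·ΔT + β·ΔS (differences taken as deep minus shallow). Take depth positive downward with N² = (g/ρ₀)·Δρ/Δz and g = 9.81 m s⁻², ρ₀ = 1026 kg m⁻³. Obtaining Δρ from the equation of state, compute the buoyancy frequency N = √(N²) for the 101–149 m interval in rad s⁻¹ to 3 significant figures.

ΔT = +1.7 K, ΔS = +4.03 psu (deep − shallow).
Δρ/ρ₀ = −αΔT + βΔS = -2.04 × 10⁻⁴ + 3.0225 × 10⁻³ = 2.8185 × 10⁻³, so Δρ ≈ 2.892 kg m⁻³.
N² = (g/ρ₀)·Δρ/Δz = g·(Δρ/ρ₀)/Δz = 9.81 × 2.8185 × 10⁻³ / 48 = 5.7603 × 10⁻⁴ s⁻².
N = √(5.7603 × 10⁻⁴) = 0.024001 rad s⁻¹ ≈ 0.0240 rad s⁻¹.

0.0240 rad s⁻¹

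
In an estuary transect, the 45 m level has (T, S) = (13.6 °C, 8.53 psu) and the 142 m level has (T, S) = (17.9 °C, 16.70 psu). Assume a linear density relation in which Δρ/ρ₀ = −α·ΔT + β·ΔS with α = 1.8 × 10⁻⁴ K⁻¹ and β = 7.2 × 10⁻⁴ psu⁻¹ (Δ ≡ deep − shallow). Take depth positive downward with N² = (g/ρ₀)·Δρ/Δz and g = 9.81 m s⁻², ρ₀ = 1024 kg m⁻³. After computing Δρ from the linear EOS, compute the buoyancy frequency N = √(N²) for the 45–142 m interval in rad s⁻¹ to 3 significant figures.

0.0227 rad s⁻¹

ΔT = +4.3 K, ΔS = +8.17 psu (deep − shallow).
Δρ/ρ₀ = −αΔT + βΔS = -7.74 × 10⁻⁴ + 5.8824 × 10⁻³ = 5.1084 × 10⁻³, so Δρ ≈ 5.231 kg m⁻³.
N² = (g/ρ₀)·Δρ/Δz = g·(Δρ/ρ₀)/Δz = 9.81 × 5.1084 × 10⁻³ / 97 = 5.1663 × 10⁻⁴ s⁻².
N = √(5.1663 × 10⁻⁴) = 0.022729 rad s⁻¹ ≈ 0.0227 rad s⁻¹.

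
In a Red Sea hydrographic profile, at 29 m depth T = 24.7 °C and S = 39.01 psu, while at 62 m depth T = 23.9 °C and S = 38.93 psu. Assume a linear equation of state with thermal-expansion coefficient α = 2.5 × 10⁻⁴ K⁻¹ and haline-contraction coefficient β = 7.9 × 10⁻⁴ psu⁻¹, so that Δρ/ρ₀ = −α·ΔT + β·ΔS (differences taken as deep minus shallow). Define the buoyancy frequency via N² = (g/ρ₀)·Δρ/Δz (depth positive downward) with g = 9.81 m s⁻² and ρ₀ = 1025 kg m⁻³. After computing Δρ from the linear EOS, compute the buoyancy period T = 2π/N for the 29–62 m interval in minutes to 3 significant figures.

16.4 min

ΔT = -0.8 K, ΔS = -0.08 psu (deep − shallow).
Δρ/ρ₀ = −αΔT + βΔS = 2.00 × 10⁻⁴ − 6.32 × 10⁻⁵ = 1.368 × 10⁻⁴, so Δρ ≈ 0.1402 kg m⁻³.
N² = (g/ρ₀)·Δρ/Δz = g·(Δρ/ρ₀)/Δz = 9.81 × 1.368 × 10⁻⁴ / 33 = 4.0667 × 10⁻⁵ s⁻².
N = √(4.0667 × 10⁻⁵) = 6.3771 × 10⁻³ rad s⁻¹ → T = 2π/N = 985.27 s = 16.421 min ≈ 16.4 min.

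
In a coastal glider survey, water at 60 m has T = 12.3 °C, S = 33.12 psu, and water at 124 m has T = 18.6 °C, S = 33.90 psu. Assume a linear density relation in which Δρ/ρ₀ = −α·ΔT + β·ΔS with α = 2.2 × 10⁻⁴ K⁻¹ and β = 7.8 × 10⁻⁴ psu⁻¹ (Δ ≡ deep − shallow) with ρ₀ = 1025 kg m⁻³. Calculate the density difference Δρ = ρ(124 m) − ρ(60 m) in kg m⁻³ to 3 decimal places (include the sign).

-0.797 kg m⁻³

ΔT = +6.3 K, ΔS = +0.78 psu (deep − shallow).
Δρ/ρ₀ = −(2.2 × 10⁻⁴)(+6.3) + (7.8 × 10⁻⁴)(+0.78) = -7.776 × 10⁻⁴.
Δρ = 1025 × (-7.776 × 10⁻⁴) = -0.797 kg m⁻³.
Negative Δρ: lighter below, statically unstable.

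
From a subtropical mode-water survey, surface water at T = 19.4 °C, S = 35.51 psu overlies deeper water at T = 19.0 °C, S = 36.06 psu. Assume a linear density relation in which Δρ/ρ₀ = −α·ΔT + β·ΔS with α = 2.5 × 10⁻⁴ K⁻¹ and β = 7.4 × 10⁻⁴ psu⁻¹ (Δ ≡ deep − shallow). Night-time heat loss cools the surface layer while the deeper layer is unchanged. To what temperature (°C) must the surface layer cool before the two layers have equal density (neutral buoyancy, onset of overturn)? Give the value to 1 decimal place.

Neutral buoyancy requires Δρ = 0, i.e. −α(T_deep − T_surf′) + β(S_deep − S_surf) = 0.
T_surf′ = T_deep − (β/α)·ΔS = 19.0 − (7.4 × 10⁻⁴/2.5 × 10⁻⁴)·(+0.55) = 17.372 °C.
Cooling required: 19.4 − (17.372) = 2.028 °C.

17.4 °C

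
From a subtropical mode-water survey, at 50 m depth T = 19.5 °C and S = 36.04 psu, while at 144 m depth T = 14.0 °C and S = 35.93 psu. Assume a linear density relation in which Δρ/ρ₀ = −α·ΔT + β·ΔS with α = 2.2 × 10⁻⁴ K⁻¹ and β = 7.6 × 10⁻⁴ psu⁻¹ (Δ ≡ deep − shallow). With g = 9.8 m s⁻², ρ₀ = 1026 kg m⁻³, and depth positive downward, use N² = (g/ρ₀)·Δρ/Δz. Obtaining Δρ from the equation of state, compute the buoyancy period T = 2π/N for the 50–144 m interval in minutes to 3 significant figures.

9.66 min

ΔT = -5.5 K, ΔS = -0.11 psu (deep − shallow).
Δρ/ρ₀ = −αΔT + βΔS = 1.21 × 10⁻³ − 8.36 × 10⁻⁵ = 1.1264 × 10⁻³, so Δρ ≈ 1.156 kg m⁻³.
N² = (g/ρ₀)·Δρ/Δz = g·(Δρ/ρ₀)/Δz = 9.8 × 1.1264 × 10⁻³ / 94 = 1.1743 × 10⁻⁴ s⁻².
N = √(1.1743 × 10⁻⁴) = 0.010837 rad s⁻¹ → T = 2π/N = 579.79 s = 9.6632 min ≈ 9.66 min.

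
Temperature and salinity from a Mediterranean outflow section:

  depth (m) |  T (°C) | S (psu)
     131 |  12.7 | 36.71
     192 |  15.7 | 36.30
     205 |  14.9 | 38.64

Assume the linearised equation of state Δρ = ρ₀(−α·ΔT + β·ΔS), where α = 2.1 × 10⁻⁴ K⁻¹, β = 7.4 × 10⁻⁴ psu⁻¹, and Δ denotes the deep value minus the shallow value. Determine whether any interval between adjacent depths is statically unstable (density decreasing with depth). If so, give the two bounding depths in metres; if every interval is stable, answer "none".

131–192 m

Evaluate Δρ/ρ₀ = −αΔT + βΔS across each adjacent pair:
  131–192 m: −αΔT+βΔS = −(2.1 × 10⁻⁴)(+3.0)+(7.4 × 10⁻⁴)(-0.41) = -9.3 × 10⁻⁴ → UNSTABLE
  192–205 m: −αΔT+βΔS = −(2.1 × 10⁻⁴)(-0.8)+(7.4 × 10⁻⁴)(+2.34) = 1.9 × 10⁻³ → stable
The 131–192 m interval has Δρ < 0: lighter water underlies denser water.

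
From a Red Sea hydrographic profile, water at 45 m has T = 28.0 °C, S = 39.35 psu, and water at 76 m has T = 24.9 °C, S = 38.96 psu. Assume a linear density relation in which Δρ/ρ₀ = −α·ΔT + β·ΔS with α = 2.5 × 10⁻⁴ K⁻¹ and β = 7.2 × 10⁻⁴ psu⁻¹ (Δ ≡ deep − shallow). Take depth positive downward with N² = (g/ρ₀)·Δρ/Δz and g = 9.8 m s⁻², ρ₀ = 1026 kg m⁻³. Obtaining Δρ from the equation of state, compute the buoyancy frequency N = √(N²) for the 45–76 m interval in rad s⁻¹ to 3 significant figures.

0.0125 rad s⁻¹

ΔT = -3.1 K, ΔS = -0.39 psu (deep − shallow).
Δρ/ρ₀ = −αΔT + βΔS = 7.75 × 10⁻⁴ − 2.808 × 10⁻⁴ = 4.942 × 10⁻⁴, so Δρ ≈ 0.5070 kg m⁻³.
N² = (g/ρ₀)·Δρ/Δz = g·(Δρ/ρ₀)/Δz = 9.8 × 4.942 × 10⁻⁴ / 31 = 1.5623 × 10⁻⁴ s⁻².
N = √(1.5623 × 10⁻⁴) = 0.012499 rad s⁻¹ ≈ 0.0125 rad s⁻¹.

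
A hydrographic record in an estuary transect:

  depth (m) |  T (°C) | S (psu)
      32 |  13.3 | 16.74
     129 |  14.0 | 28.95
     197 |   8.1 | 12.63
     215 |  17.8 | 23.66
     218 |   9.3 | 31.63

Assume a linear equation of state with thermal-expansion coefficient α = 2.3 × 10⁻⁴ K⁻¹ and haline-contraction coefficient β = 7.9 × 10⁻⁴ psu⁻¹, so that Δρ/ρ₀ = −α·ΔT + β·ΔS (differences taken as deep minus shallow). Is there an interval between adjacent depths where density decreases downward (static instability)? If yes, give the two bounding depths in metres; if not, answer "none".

Evaluate Δρ/ρ₀ = −αΔT + βΔS across each adjacent pair:
  32–129 m: −αΔT+βΔS = −(2.3 × 10⁻⁴)(+0.7)+(7.9 × 10⁻⁴)(+12.21) = 9.5 × 10⁻³ → stable
  129–197 m: −αΔT+βΔS = −(2.3 × 10⁻⁴)(-5.9)+(7.9 × 10⁻⁴)(-16.32) = -0.012 → UNSTABLE
  197–215 m: −αΔT+βΔS = −(2.3 × 10⁻⁴)(+9.7)+(7.9 × 10⁻⁴)(+11.03) = 6.5 × 10⁻³ → stable
  215–218 m: −αΔT+βΔS = −(2.3 × 10⁻⁴)(-8.5)+(7.9 × 10⁻⁴)(+7.97) = 8.3 × 10⁻³ → stable
The 129–197 m interval has Δρ < 0: lighter water underlies denser water.

129–197 m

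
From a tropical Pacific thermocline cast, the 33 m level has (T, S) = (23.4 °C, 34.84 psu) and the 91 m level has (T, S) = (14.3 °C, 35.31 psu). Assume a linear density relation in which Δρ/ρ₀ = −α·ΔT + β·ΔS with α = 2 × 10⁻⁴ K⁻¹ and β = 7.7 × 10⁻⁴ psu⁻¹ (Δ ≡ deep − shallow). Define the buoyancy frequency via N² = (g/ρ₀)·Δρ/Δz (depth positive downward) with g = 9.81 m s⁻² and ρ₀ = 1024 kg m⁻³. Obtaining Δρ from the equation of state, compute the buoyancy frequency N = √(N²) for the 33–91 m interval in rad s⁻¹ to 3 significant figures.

ΔT = -9.1 K, ΔS = +0.47 psu (deep − shallow).
Δρ/ρ₀ = −αΔT + βΔS = 1.82 × 10⁻³ + 3.619 × 10⁻⁴ = 2.1819 × 10⁻³, so Δρ ≈ 2.234 kg m⁻³.
N² = (g/ρ₀)·Δρ/Δz = g·(Δρ/ρ₀)/Δz = 9.81 × 2.1819 × 10⁻³ / 58 = 3.6904 × 10⁻⁴ s⁻².
N = √(3.6904 × 10⁻⁴) = 0.019210 rad s⁻¹ ≈ 0.0192 rad s⁻¹.

0.0192 rad s⁻¹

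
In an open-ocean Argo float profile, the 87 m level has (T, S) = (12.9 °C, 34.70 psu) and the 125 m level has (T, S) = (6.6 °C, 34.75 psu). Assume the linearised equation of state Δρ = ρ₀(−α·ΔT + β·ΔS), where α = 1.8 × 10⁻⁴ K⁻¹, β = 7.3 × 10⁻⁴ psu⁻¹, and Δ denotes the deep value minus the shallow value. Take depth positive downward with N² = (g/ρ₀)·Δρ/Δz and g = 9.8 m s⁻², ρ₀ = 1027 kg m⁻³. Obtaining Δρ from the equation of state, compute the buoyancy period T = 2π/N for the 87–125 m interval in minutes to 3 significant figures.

ΔT = -6.3 K, ΔS = +0.05 psu (deep − shallow).
Δρ/ρ₀ = −αΔT + βΔS = 1.134 × 10⁻³ + 3.65 × 10⁻⁵ = 1.1705 × 10⁻³, so Δρ ≈ 1.202 kg m⁻³.
N² = (g/ρ₀)·Δρ/Δz = g·(Δρ/ρ₀)/Δz = 9.8 × 1.1705 × 10⁻³ / 38 = 3.0187 × 10⁻⁴ s⁻².
N = √(3.0187 × 10⁻⁴) = 0.017374 rad s⁻¹ → T = 2π/N = 361.64 s = 6.0273 min ≈ 6.03 min.

6.03 min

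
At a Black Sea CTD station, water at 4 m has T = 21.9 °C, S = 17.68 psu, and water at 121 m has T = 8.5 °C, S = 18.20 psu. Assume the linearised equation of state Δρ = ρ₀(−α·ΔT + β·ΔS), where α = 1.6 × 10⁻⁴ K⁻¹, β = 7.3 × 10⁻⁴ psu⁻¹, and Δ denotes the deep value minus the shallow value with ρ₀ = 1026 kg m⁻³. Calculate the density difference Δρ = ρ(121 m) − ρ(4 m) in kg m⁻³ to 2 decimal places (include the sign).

ΔT = -13.4 K, ΔS = +0.52 psu (deep − shallow).
Δρ/ρ₀ = −(1.6 × 10⁻⁴)(-13.4) + (7.3 × 10⁻⁴)(+0.52) = 2.5236 × 10⁻³.
Δρ = 1026 × (2.5236 × 10⁻³) = +2.59 kg m⁻³.
Positive Δρ: denser below, stable.

+2.59 kg m⁻³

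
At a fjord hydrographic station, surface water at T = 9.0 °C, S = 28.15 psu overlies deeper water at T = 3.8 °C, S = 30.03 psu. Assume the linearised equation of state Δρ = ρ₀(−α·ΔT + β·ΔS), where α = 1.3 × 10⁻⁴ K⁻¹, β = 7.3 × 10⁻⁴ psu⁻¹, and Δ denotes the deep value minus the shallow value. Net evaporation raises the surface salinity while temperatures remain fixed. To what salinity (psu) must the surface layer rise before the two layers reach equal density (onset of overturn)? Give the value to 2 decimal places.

Neutral buoyancy requires −α(T_deep − T_surf) + β(S_deep − S_surf′) = 0.
S_surf′ = S_deep − (α/β)·ΔT = 30.03 − (1.3 × 10⁻⁴/7.3 × 10⁻⁴)·(-5.2) = 30.9560 psu.
Increase required: 30.9560 − 28.15 = 2.8060 psu.

30.96 psu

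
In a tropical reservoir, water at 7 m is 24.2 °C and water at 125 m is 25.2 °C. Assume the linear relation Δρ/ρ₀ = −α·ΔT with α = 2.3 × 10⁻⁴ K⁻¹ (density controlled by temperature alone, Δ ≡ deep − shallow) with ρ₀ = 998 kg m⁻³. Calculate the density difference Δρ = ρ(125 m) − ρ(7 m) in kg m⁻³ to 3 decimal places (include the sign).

-0.230 kg m⁻³

ΔT = +1.0 K, Δρ/ρ₀ = −αΔT = -2.30 × 10⁻⁴.
Δρ = 998 × (-2.30 × 10⁻⁴) = -0.230 kg m⁻³.
Negative Δρ: lighter below, statically unstable.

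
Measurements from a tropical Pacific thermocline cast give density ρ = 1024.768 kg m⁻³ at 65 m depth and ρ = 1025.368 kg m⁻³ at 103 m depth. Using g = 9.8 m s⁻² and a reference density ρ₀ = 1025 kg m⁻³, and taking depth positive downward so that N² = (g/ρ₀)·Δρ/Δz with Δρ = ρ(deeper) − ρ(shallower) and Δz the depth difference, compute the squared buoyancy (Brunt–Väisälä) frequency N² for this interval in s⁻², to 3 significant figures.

1.51 × 10⁻⁴ s⁻²

Δρ = 1025.368 − 1024.768 = 0.600 kg m⁻³ over Δz = 103 − 65 = 38 m.
N² = (9.8/1025) × (0.600/38) = 1.5096 × 10⁻⁴ s⁻² ≈ 1.51 × 10⁻⁴ s⁻².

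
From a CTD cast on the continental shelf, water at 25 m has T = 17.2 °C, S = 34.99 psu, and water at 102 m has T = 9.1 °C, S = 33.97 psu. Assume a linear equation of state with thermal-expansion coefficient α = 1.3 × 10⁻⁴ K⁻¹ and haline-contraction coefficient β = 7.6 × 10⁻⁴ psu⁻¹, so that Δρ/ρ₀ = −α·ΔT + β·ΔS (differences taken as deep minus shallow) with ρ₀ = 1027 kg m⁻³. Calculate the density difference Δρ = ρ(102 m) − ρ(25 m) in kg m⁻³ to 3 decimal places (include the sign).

ΔT = -8.1 K, ΔS = -1.02 psu (deep − shallow).
Δρ/ρ₀ = −(1.3 × 10⁻⁴)(-8.1) + (7.6 × 10⁻⁴)(-1.02) = 2.778 × 10⁻⁴.
Δρ = 1027 × (2.778 × 10⁻⁴) = +0.285 kg m⁻³.
Positive Δρ: denser below, stable.

+0.285 kg m⁻³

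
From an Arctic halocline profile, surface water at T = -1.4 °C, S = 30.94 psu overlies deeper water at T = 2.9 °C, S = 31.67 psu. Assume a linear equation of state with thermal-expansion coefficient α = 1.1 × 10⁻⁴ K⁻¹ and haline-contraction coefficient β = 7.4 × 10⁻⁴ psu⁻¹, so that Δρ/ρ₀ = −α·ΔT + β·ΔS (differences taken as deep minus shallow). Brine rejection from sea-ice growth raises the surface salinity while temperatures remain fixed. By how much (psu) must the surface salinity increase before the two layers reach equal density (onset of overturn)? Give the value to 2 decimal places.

Neutral buoyancy requires −α(T_deep − T_surf) + β(S_deep − S_surf′) = 0.
S_surf′ = S_deep − (α/β)·ΔT = 31.67 − (1.1 × 10⁻⁴/7.4 × 10⁻⁴)·(+4.3) = 31.0308 psu.
Increase required: 31.0308 − 30.94 = 0.0908 psu.

0.09 psu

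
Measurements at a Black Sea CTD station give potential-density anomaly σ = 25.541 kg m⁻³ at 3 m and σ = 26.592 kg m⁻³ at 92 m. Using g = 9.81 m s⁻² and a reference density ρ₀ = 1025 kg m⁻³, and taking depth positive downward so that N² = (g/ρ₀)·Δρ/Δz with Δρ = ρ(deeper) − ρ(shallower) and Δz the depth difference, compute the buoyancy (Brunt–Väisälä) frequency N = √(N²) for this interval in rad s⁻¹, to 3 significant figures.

0.0106 rad s⁻¹

Δρ = 1026.592 − 1025.541 = 1.051 kg m⁻³ over Δz = 92 − 3 = 89 m.
N² = (9.81/1025) × (1.051/89) = 1.1302 × 10⁻⁴ s⁻².
N = √(1.1302 × 10⁻⁴) = 0.010631 rad s⁻¹ ≈ 0.0106 rad s⁻¹.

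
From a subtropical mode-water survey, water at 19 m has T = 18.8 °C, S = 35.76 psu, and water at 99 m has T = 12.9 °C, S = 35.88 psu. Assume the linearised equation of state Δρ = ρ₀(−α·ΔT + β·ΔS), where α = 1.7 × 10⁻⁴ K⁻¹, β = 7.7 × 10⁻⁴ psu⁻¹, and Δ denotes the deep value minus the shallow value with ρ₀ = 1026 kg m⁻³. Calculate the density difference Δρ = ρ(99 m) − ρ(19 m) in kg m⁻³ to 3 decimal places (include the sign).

ΔT = -5.9 K, ΔS = +0.12 psu (deep − shallow).
Δρ/ρ₀ = −(1.7 × 10⁻⁴)(-5.9) + (7.7 × 10⁻⁴)(+0.12) = 1.0954 × 10⁻³.
Δρ = 1026 × (1.0954 × 10⁻³) = +1.124 kg m⁻³.
Positive Δρ: denser below, stable.

+1.124 kg m⁻³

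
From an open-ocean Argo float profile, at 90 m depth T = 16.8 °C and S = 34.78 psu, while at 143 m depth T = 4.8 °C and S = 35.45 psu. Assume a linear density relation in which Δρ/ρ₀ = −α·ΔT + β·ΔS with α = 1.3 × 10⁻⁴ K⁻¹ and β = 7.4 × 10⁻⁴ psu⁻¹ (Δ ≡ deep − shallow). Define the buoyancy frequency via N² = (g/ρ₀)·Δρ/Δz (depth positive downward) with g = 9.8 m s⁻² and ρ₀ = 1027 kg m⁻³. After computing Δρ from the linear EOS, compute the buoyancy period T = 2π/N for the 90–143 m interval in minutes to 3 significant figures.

5.37 min

ΔT = -12.0 K, ΔS = +0.67 psu (deep − shallow).
Δρ/ρ₀ = −αΔT + βΔS = 1.56 × 10⁻³ + 4.958 × 10⁻⁴ = 2.0558 × 10⁻³, so Δρ ≈ 2.111 kg m⁻³.
N² = (g/ρ₀)·Δρ/Δz = g·(Δρ/ρ₀)/Δz = 9.8 × 2.0558 × 10⁻³ / 53 = 3.8013 × 10⁻⁴ s⁻².
N = √(3.8013 × 10⁻⁴) = 0.019497 rad s⁻¹ → T = 2π/N = 322.26 s = 5.3710 min ≈ 5.37 min.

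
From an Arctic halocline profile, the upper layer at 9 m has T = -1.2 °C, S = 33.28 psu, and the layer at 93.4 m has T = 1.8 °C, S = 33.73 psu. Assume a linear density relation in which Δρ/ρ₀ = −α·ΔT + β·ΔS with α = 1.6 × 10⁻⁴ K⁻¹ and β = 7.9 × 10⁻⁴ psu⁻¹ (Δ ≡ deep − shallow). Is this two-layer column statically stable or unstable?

ΔT = 1.8 − -1.2 = +3.0 K and ΔS = 33.73 − 33.28 = +0.45 psu (deep − shallow).
−αΔT = -4.80 × 10⁻⁴; βΔS = 3.555 × 10⁻⁴; sum Δρ/ρ₀ = -1.245 × 10⁻⁴.
Δρ/ρ₀ < 0, so Δρ < 0: deeper water is lighter → statically unstable; the column would overturn.

unstable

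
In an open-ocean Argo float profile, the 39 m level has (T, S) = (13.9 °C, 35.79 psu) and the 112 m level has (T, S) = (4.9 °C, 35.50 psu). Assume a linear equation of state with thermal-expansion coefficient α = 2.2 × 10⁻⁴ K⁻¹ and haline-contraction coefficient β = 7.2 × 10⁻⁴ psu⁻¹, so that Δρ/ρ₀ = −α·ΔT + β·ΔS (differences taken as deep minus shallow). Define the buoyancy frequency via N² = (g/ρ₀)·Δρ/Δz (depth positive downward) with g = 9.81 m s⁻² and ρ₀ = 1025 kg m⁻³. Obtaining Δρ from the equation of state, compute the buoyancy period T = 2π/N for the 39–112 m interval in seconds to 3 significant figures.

ΔT = -9.0 K, ΔS = -0.29 psu (deep − shallow).
Δρ/ρ₀ = −αΔT + βΔS = 1.98 × 10⁻³ − 2.088 × 10⁻⁴ = 1.7712 × 10⁻³, so Δρ ≈ 1.815 kg m⁻³.
N² = (g/ρ₀)·Δρ/Δz = g·(Δρ/ρ₀)/Δz = 9.81 × 1.7712 × 10⁻³ / 73 = 2.3802 × 10⁻⁴ s⁻².
N = √(2.3802 × 10⁻⁴) = 0.015428 rad s⁻¹ → T = 2π/N = 407.26 s ≈ 407 s.

407 s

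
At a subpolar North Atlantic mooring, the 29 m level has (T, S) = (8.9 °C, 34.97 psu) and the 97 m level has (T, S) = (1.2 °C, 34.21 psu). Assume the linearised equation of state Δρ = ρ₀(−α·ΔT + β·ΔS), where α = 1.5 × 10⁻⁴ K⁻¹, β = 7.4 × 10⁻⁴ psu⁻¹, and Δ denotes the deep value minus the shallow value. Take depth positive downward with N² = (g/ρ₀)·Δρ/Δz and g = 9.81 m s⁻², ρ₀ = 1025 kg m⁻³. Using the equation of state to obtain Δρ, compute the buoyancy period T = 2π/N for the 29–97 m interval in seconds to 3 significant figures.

680 s

ΔT = -7.7 K, ΔS = -0.76 psu (deep − shallow).
Δρ/ρ₀ = −αΔT + βΔS = 1.155 × 10⁻³ − 5.624 × 10⁻⁴ = 5.926 × 10⁻⁴, so Δρ ≈ 0.6074 kg m⁻³.
N² = (g/ρ₀)·Δρ/Δz = g·(Δρ/ρ₀)/Δz = 9.81 × 5.926 × 10⁻⁴ / 68 = 8.5491 × 10⁻⁵ s⁻².
N = √(8.5491 × 10⁻⁵) = 9.2461 × 10⁻³ rad s⁻¹ → T = 2π/N = 679.55 s ≈ 680 s.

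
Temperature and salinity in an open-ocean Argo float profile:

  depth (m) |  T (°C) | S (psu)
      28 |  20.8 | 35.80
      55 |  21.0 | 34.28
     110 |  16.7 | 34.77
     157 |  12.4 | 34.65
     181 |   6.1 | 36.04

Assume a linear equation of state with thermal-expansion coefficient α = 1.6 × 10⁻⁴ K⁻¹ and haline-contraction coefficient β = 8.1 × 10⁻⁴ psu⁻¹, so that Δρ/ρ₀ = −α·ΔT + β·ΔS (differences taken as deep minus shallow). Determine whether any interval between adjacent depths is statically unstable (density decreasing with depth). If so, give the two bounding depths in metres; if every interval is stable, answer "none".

28–55 m

Evaluate Δρ/ρ₀ = −αΔT + βΔS across each adjacent pair:
  28–55 m: −αΔT+βΔS = −(1.6 × 10⁻⁴)(+0.2)+(8.1 × 10⁻⁴)(-1.52) = -1.3 × 10⁻³ → UNSTABLE
  55–110 m: −αΔT+βΔS = −(1.6 × 10⁻⁴)(-4.3)+(8.1 × 10⁻⁴)(+0.49) = 1.1 × 10⁻³ → stable
  110–157 m: −αΔT+βΔS = −(1.6 × 10⁻⁴)(-4.3)+(8.1 × 10⁻⁴)(-0.12) = 5.9 × 10⁻⁴ → stable
  157–181 m: −αΔT+βΔS = −(1.6 × 10⁻⁴)(-6.3)+(8.1 × 10⁻⁴)(+1.39) = 2.1 × 10⁻³ → stable
The 28–55 m interval has Δρ < 0: lighter water underlies denser water.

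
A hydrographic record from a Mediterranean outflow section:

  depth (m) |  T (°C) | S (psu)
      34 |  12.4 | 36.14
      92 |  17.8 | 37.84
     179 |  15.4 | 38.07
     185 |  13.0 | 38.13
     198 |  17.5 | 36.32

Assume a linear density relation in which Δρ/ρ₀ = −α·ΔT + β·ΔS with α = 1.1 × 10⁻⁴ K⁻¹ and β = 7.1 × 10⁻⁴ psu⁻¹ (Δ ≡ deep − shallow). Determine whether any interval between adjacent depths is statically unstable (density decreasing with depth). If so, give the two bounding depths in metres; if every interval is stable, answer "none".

185–198 m

Evaluate Δρ/ρ₀ = −αΔT + βΔS across each adjacent pair:
  34–92 m: −αΔT+βΔS = −(1.1 × 10⁻⁴)(+5.4)+(7.1 × 10⁻⁴)(+1.70) = 6.1 × 10⁻⁴ → stable
  92–179 m: −αΔT+βΔS = −(1.1 × 10⁻⁴)(-2.4)+(7.1 × 10⁻⁴)(+0.23) = 4.3 × 10⁻⁴ → stable
  179–185 m: −αΔT+βΔS = −(1.1 × 10⁻⁴)(-2.4)+(7.1 × 10⁻⁴)(+0.06) = 3.1 × 10⁻⁴ → stable
  185–198 m: −αΔT+βΔS = −(1.1 × 10⁻⁴)(+4.5)+(7.1 × 10⁻⁴)(-1.81) = -1.8 × 10⁻³ → UNSTABLE
The 185–198 m interval has Δρ < 0: lighter water underlies denser water.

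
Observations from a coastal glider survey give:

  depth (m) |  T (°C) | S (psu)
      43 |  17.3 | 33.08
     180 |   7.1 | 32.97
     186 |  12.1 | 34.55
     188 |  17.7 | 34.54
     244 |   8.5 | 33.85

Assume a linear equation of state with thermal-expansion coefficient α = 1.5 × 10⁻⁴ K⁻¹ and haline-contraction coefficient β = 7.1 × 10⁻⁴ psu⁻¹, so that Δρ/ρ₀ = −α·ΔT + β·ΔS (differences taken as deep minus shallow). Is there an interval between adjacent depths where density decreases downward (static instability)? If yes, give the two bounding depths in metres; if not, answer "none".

Evaluate Δρ/ρ₀ = −αΔT + βΔS across each adjacent pair:
  43–180 m: −αΔT+βΔS = −(1.5 × 10⁻⁴)(-10.2)+(7.1 × 10⁻⁴)(-0.11) = 1.5 × 10⁻³ → stable
  180–186 m: −αΔT+βΔS = −(1.5 × 10⁻⁴)(+5.0)+(7.1 × 10⁻⁴)(+1.58) = 3.7 × 10⁻⁴ → stable
  186–188 m: −αΔT+βΔS = −(1.5 × 10⁻⁴)(+5.6)+(7.1 × 10⁻⁴)(-0.01) = -8.5 × 10⁻⁴ → UNSTABLE
  188–244 m: −αΔT+βΔS = −(1.5 × 10⁻⁴)(-9.2)+(7.1 × 10⁻⁴)(-0.69) = 8.9 × 10⁻⁴ → stable
The 186–188 m interval has Δρ < 0: lighter water underlies denser water.

186–188 m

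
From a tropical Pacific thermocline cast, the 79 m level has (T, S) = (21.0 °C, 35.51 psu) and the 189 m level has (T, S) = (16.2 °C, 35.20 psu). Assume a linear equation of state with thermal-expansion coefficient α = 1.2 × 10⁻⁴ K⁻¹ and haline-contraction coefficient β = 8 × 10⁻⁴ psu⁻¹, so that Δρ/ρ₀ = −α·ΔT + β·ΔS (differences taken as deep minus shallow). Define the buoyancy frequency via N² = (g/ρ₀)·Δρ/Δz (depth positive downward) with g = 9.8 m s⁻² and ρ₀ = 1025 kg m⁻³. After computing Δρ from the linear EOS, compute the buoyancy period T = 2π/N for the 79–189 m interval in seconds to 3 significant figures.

ΔT = -4.8 K, ΔS = -0.31 psu (deep − shallow).
Δρ/ρ₀ = −αΔT + βΔS = 5.76 × 10⁻⁴ − 2.48 × 10⁻⁴ = 3.28 × 10⁻⁴, so Δρ ≈ 0.3362 kg m⁻³.
N² = (g/ρ₀)·Δρ/Δz = g·(Δρ/ρ₀)/Δz = 9.8 × 3.28 × 10⁻⁴ / 110 = 2.9222 × 10⁻⁵ s⁻².
N = √(2.9222 × 10⁻⁵) = 5.4057 × 10⁻³ rad s⁻¹ → T = 2π/N = 1.1623 × 10³ s ≈ 1.16 × 10³ s.

1.16 × 10³ s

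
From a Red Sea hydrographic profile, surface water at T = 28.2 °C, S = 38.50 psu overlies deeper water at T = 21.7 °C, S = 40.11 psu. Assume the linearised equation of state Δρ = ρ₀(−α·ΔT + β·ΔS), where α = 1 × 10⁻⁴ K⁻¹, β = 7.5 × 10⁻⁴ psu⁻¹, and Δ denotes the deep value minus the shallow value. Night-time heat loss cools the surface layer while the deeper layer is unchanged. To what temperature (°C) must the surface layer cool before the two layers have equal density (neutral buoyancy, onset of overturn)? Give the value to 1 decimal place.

9.6 °C

Neutral buoyancy requires Δρ = 0, i.e. −α(T_deep − T_surf′) + β(S_deep − S_surf) = 0.
T_surf′ = T_deep − (β/α)·ΔS = 21.7 − (7.5 × 10⁻⁴/1 × 10⁻⁴)·(+1.61) = 9.625 °C.
Cooling required: 28.2 − (9.625) = 18.575 °C.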